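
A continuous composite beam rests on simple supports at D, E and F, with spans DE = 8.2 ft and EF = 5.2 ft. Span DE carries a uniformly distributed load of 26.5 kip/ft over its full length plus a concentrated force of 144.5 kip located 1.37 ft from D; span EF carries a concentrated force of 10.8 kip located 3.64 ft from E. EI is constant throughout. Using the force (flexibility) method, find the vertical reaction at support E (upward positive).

R_E = 198.3 kip

Take M_E as the redundant. Released structure: two simple spans DE and EF with a hinge at E.
Discontinuity in slope at E on the released structure — sum the simple-span end rotations:
  span DE: UDL 26.5: wL³/(24EI) = 608.8/EI
  span DE: point load 144.5 at a = 1.37: Pab(L + a)/(6LEI) = 263/EI
  span EF: point load 10.8 at a = 3.64: Pab(L + b)/(6LEI) = 13.29/EI
  relative rotation θ_0 = (871.8 + 13.29)/EI = 885.1/EI
A unit hogging moment at E produces rotation L₁/(3EI) + L₂/(3EI) = 4.467/EI.
Compatibility: M_E·(L₁+L₂)/(3EI) = θ_0, giving M_E = 198.2 kip·ft (hogging).
Span DE, ΣM about D with M_E applied at E: R_E^{DE}·8.2 = 1089 + 198.2, so R_E^{DE} = 157 kip and R_D = 361.8 − 157 = 204.8 kip.
Span EF, ΣM about F: R_E^{EF}·5.2 = 16.85 + 198.2, so R_E^{EF} = 41.35 kip and R_F = 10.8 − 41.35 = -30.55 kip.
R_E = 157 + 41.35 = 198.3 kip.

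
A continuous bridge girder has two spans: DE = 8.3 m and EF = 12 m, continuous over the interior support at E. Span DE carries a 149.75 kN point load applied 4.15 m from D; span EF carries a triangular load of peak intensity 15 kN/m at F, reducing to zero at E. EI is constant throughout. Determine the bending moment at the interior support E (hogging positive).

Take M_E as the redundant. Released structure: two simple spans DE and EF with a hinge at E.
End slopes at the hinge E, treating each span as simply supported:
  span DE: point load 149.75 at a = 4.15: Pab(L + a)/(6LEI) = 644.8/EI
  span EF: triangular load, peak 15: 7w₀L³/(360EI) = 504/EI
  relative rotation θ_0 = (644.8 + 504)/EI = 1149/EI
A unit hogging moment at E produces rotation L₁/(3EI) + L₂/(3EI) = 6.767/EI.
Slope continuity at E: θ_0 = M_E·6.767/EI, so M_E = 1149/6.767 = 169.8 kN·m (hogging).

M_E = 169.8 kN·m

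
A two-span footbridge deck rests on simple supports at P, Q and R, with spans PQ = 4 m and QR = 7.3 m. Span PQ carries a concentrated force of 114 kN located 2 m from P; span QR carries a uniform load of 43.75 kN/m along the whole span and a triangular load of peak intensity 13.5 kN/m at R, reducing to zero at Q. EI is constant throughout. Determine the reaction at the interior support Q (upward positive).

R_Q = 328.2 kN

Take M_Q as the redundant. Released structure: two simple spans PQ and QR with a hinge at Q.
Discontinuity in slope at Q on the released structure — sum the simple-span end rotations:
  span PQ: point load 114 at a = 2: Pab(L + a)/(6LEI) = 114/EI
  span QR: UDL 43.75: wL³/(24EI) = 709.1/EI
  span QR: triangular load, peak 13.5: 7w₀L³/(360EI) = 102.1/EI
  relative rotation θ_0 = (114 + 811.3)/EI = 925.3/EI
A unit hogging moment at Q produces rotation L₁/(3EI) + L₂/(3EI) = 3.767/EI.
Compatibility: M_Q·(L₁+L₂)/(3EI) = θ_0, giving M_Q = 245.6 kN·m (hogging).
Span PQ, ΣM about P with M_Q applied at Q: R_Q^{PQ}·4 = 228 + 245.6, so R_Q^{PQ} = 118.4 kN and R_P = 114 − 118.4 = -4.411 kN.
Span QR, ΣM about R: R_Q^{QR}·7.3 = 1286 + 245.6, so R_Q^{QR} = 209.8 kN and R_R = 368.6 − 209.8 = 158.9 kN.
R_Q = 118.4 + 209.8 = 328.2 kN.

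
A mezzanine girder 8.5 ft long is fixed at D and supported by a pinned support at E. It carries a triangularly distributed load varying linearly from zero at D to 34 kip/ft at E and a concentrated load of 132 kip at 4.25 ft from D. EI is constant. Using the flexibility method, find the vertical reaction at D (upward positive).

R_D = 155.8 kip

Choose R_E as the redundant. The primary structure is the cantilever fixed at D.
Primary-structure tip deflection at E by superposition:
  triangular load, peak 34 at the free end: 11w₀L⁴/(120EI) = 16269/EI
  point load 132 at a = 4.25: Pa²(3L − a)/(6EI) = 8444/EI
  δ_0 = 24713/EI
Flexibility coefficient — unit upward force at E: δ_{EE} = L³/(3EI) = 204.7/EI.
Compatibility at E: δ_0 − R_E·δ_{EE} = 0, so R_E = 24713/204.7 = 120.7 kip.
Vertical equilibrium: R_D = ΣP − R_E = 276.5 − 120.7 = 155.8 kip.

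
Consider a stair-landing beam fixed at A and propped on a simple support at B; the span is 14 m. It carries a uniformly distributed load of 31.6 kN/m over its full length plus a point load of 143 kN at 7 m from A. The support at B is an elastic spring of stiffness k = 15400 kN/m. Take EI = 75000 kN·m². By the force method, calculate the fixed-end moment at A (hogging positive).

M_A = 1165 kN·m

Choose R_B as the redundant. The primary structure is the cantilever fixed at A.
Deflection at B on the released cantilever, summing each load's contribution:
  UDL 31.6: wL⁴/(8EI) = 151743/EI
  point load 143 at a = 7: Pa²(3L − a)/(6EI) = 40874/EI
  δ_0 = 192617/EI
Flexibility coefficient — unit upward force at B: δ_{BB} = L³/(3EI) = 914.7/EI.
With EI = 75000 kN·m²: δ_0 = 2.5682 m and δ_{BB} = 0.012196 m/kN.
Compatibility — the spring shortens by R_B/k under the reaction it provides: δ_0 − R_B·δ_{BB} = R_B/k. With 1/k = 0.000065 m/kN, R_B = δ_0 / (δ_{BB} + 1/k) = 2.5682 / (0.012196 + 0.000065) = 209.5 kN.
Moment equilibrium about A: M_A = Σ(load moments about A) − R_B·L = 4098 − 209.5×14 = 1165 kN·m.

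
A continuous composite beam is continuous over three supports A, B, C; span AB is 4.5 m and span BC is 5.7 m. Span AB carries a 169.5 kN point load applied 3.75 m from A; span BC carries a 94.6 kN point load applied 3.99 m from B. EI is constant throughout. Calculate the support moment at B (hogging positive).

Take M_B as the redundant. Released structure: two simple spans AB and BC with a hinge at B.
Discontinuity in slope at B on the released structure — sum the simple-span end rotations:
  span AB: point load 169.5 at a = 3.75: Pab(L + a)/(6LEI) = 145.7/EI
  span BC: point load 94.6 at a = 3.99: Pab(L + b)/(6LEI) = 139.8/EI
  relative rotation θ_0 = (145.7 + 139.8)/EI = 285.5/EI
A unit hogging moment at B produces rotation L₁/(3EI) + L₂/(3EI) = 3.4/EI.
Compatibility: M_B·(L₁+L₂)/(3EI) = θ_0, giving M_B = 83.97 kN·m (hogging).

M_B = 83.97 kN·m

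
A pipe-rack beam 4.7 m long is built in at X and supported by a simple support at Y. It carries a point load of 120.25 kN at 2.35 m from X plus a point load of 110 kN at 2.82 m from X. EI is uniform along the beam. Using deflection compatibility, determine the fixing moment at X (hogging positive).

M_X = 192.8 kN·m

Choose R_Y as the redundant. The primary structure is the cantilever fixed at X.
Primary-structure tip deflection at Y by superposition:
  point load 120.25 at a = 2.35: Pa²(3L − a)/(6EI) = 1300/EI
  point load 110 at a = 2.82: Pa²(3L − a)/(6EI) = 1645/EI
  δ_0 = 2945/EI
Flexibility coefficient — unit upward force at Y: δ_{YY} = L³/(3EI) = 34.61/EI.
The prop prevents deflection at Y: R_Y = δ_0/δ_{YY} = 2945/34.61 = 85.1 kN.
Moment equilibrium about X: M_X = Σ(load moments about X) − R_Y·L = 592.8 − 85.1×4.7 = 192.8 kN·m.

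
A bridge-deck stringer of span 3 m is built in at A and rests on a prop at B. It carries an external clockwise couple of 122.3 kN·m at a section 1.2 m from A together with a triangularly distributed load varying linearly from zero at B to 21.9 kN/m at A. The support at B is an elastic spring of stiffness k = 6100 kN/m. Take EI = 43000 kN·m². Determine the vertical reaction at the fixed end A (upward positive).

Take the reaction at B as the redundant and release it; the primary structure is a cantilever fixed at A.
Downward deflection at the released point B due to the loads:
  clockwise couple 122.3 at a = 1.2: M₀a(2L − a)/(2EI) = 352.2/EI
  triangular load, peak 21.9 at the fixed end: w₀L⁴/(30EI) = 59.13/EI
  δ_0 = 411.4/EI
Flexibility coefficient — unit upward force at B: δ_{BB} = L³/(3EI) = 9/EI.
With EI = 43000 kN·m²: δ_0 = 0.009566 m and δ_{BB} = 0.000209 m/kN.
Compatibility — the spring shortens by R_B/k under the reaction it provides: δ_0 − R_B·δ_{BB} = R_B/k. With 1/k = 0.000164 m/kN, R_B = δ_0 / (δ_{BB} + 1/k) = 0.009566 / (0.000209 + 0.000164) = 25.63 kN.
Vertical equilibrium: R_A = ΣP − R_B = 32.85 − 25.63 = 7.219 kN.

R_A = 7.219 kN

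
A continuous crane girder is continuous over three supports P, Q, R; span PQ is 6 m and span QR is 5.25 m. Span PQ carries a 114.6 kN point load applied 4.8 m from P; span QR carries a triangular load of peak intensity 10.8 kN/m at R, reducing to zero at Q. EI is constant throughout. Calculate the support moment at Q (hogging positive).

Take M_Q as the redundant. Released structure: two simple spans PQ and QR with a hinge at Q.
End slopes at the hinge Q, treating each span as simply supported:
  span PQ: point load 114.6 at a = 4.8: Pab(L + a)/(6LEI) = 198/EI
  span QR: triangular load, peak 10.8: 7w₀L³/(360EI) = 30.39/EI
  relative rotation θ_0 = (198 + 30.39)/EI = 228.4/EI
A unit hogging moment at Q produces rotation L₁/(3EI) + L₂/(3EI) = 3.75/EI.
Slope continuity at Q: θ_0 = M_Q·3.75/EI, so M_Q = 228.4/3.75 = 60.91 kN·m (hogging).

M_Q = 60.91 kN·m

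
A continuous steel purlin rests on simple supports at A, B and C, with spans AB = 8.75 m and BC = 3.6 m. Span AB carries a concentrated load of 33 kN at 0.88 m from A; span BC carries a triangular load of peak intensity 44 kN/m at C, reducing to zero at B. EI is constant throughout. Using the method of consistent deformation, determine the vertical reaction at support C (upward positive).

R_C = 47.28 kN

Take M_B as the redundant. Released structure: two simple spans AB and BC with a hinge at B.
Discontinuity in slope at B on the released structure — sum the simple-span end rotations:
  span AB: point load 33 at a = 0.88: Pab(L + a)/(6LEI) = 41.92/EI
  span BC: triangular load, peak 44: 7w₀L³/(360EI) = 39.92/EI
  relative rotation θ_0 = (41.92 + 39.92)/EI = 81.84/EI
A unit hogging moment at B produces rotation L₁/(3EI) + L₂/(3EI) = 4.117/EI.
Slope continuity at B: θ_0 = M_B·4.117/EI, so M_B = 81.84/4.117 = 19.88 kN·m (hogging).
Span BC, ΣM about C: R_B^{BC}·3.6 = 95.04 + 19.88, so R_B^{BC} = 31.92 kN and R_C = 79.2 − 31.92 = 47.28 kN.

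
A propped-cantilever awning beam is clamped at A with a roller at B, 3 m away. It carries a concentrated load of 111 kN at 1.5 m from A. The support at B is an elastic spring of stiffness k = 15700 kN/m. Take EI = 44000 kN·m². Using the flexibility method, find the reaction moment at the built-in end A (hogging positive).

Take the reaction at B as the redundant and release it; the primary structure is a cantilever fixed at A.
Free-end deflection of the primary structure under the applied loading (downward +):
  point load 111 at a = 1.5: Pa²(3L − a)/(6EI) = 312.2/EI
Tip deflection under a unit load at B: L³/(3EI) = 9/EI.
With EI = 44000 kN·m²: δ_0 = 0.007095 m and δ_{BB} = 0.000205 m/kN.
Compatibility — the spring shortens by R_B/k under the reaction it provides: δ_0 − R_B·δ_{BB} = R_B/k. With 1/k = 0.000064 m/kN, R_B = δ_0 / (δ_{BB} + 1/k) = 0.007095 / (0.000205 + 0.000064) = 26.45 kN.
Moment equilibrium about A: M_A = Σ(load moments about A) − R_B·L = 166.5 − 26.45×3 = 87.15 kN·m.

M_A = 87.15 kN·m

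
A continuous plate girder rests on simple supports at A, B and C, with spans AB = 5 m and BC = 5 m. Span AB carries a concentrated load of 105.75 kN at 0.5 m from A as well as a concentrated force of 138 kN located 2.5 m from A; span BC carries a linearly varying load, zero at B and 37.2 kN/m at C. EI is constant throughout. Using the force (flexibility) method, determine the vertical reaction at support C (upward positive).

Release continuity at B by inserting a hinge; the redundant is the internal moment M_B. The primary structure is two simply-supported spans AB and BC.
End slopes at the hinge B, treating each span as simply supported:
  span AB: point load 105.75 at a = 0.5: Pab(L + a)/(6LEI) = 43.62/EI
  span AB: point load 138 at a = 2.5: Pab(L + a)/(6LEI) = 215.6/EI
  span BC: triangular load, peak 37.2: 7w₀L³/(360EI) = 90.42/EI
  relative rotation θ_0 = (259.2 + 90.42)/EI = 349.7/EI
A unit hogging moment at B produces rotation L₁/(3EI) + L₂/(3EI) = 3.333/EI.
Compatibility: M_B·(L₁+L₂)/(3EI) = θ_0, giving M_B = 104.9 kN·m (hogging).
Span BC, ΣM about C: R_B^{BC}·5 = 155 + 104.9, so R_B^{BC} = 51.98 kN and R_C = 93 − 51.98 = 41.02 kN.

R_C = 41.02 kN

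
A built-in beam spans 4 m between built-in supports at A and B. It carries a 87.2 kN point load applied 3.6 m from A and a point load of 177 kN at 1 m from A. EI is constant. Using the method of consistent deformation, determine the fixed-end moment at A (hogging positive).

Release both end moments; the primary structure is a simply-supported span AB with redundants M_A and M_B.
Simple-span end rotations at A and B under the given loads:
  at A: point load 87.2 at a = 3.6: Pab(L + b)/(6LEI) = 23.02/EI
  at B: point load 87.2 at a = 3.6: Pab(L + a)/(6LEI) = 39.76/EI
  at A: point load 177 at a = 1: Pab(L + b)/(6LEI) = 154.9/EI
  at B: point load 177 at a = 1: Pab(L + a)/(6LEI) = 110.6/EI
  θ_A0 = 177.9/EI,  θ_B0 = 150.4/EI
Flexibility coefficients: a unit moment at one end gives L/(3EI) there and L/(6EI) at the far end, so f₁₁ = f₂₂ = 1.333/EI and f₁₂ = f₂₁ = 0.6667/EI.
Compatibility — zero rotation at each built-in end:
  1.333 M_A + 0.6667 M_B = 177.9
  0.6667 M_A + 1.333 M_B = 150.4
Solving the pair gives M_A = 102.7 kN·m and M_B = 61.44 kN·m (hogging).

M_A = 102.7 kN·m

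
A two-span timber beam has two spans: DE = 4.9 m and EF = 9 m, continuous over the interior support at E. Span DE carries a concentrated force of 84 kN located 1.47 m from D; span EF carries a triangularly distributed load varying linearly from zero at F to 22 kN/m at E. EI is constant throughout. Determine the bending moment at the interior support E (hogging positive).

Take M_E as the redundant. Released structure: two simple spans DE and EF with a hinge at E.
End slopes at the hinge E, treating each span as simply supported:
  span DE: point load 84 at a = 1.47: Pab(L + a)/(6LEI) = 91.77/EI
  span EF: triangular load, peak 22: w₀L³/(45EI) = 356.4/EI
  relative rotation θ_0 = (91.77 + 356.4)/EI = 448.2/EI
A unit hogging moment at E produces rotation L₁/(3EI) + L₂/(3EI) = 4.633/EI.
Slope continuity at E: θ_0 = M_E·4.633/EI, so M_E = 448.2/4.633 = 96.73 kN·m (hogging).

M_E = 96.73 kN·m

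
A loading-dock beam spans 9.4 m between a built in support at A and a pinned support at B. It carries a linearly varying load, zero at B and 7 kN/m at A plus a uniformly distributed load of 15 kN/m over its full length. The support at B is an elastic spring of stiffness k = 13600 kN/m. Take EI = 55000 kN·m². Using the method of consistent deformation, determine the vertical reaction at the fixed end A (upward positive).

Choose R_B as the redundant. The primary structure is the cantilever fixed at A.
Downward deflection at the released point B due to the loads:
  triangular load, peak 7 at the fixed end: w₀L⁴/(30EI) = 1822/EI
  UDL 15: wL⁴/(8EI) = 14639/EI
  δ_0 = 16461/EI
Flexibility coefficient — unit upward force at B: δ_{BB} = L³/(3EI) = 276.9/EI.
With EI = 55000 kN·m²: δ_0 = 0.29929 m and δ_{BB} = 0.005034 m/kN.
Compatibility — the spring shortens by R_B/k under the reaction it provides: δ_0 − R_B·δ_{BB} = R_B/k. With 1/k = 0.000074 m/kN, R_B = δ_0 / (δ_{BB} + 1/k) = 0.29929 / (0.005034 + 0.000074) = 58.6 kN.
Vertical equilibrium: R_A = ΣP − R_B = 173.9 − 58.6 = 115.3 kN.

R_A = 115.3 kN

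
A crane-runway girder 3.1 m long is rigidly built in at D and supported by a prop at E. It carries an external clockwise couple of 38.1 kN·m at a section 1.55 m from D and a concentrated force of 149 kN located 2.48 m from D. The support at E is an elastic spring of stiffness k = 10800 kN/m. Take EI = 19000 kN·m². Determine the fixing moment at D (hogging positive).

M_D = 94.97 kN·m

Remove the prop at E; the released (primary) structure is a cantilever built in at D.
Free-end deflection of the primary structure under the applied loading (downward +):
  clockwise couple 38.1 at a = 1.55: M₀a(2L − a)/(2EI) = 137.3/EI
  point load 149 at a = 2.48: Pa²(3L − a)/(6EI) = 1042/EI
  δ_0 = 1179/EI
Tip deflection under a unit load at E: L³/(3EI) = 9.93/EI.
With EI = 19000 kN·m²: δ_0 = 0.06205 m and δ_{EE} = 0.000523 m/kN.
Compatibility — the spring shortens by R_E/k under the reaction it provides: δ_0 − R_E·δ_{EE} = R_E/k. With 1/k = 0.000093 m/kN, R_E = δ_0 / (δ_{EE} + 1/k) = 0.06205 / (0.000523 + 0.000093) = 100.9 kN.
Moment equilibrium about D: M_D = Σ(load moments about D) − R_E·L = 407.6 − 100.9×3.1 = 94.97 kN·m.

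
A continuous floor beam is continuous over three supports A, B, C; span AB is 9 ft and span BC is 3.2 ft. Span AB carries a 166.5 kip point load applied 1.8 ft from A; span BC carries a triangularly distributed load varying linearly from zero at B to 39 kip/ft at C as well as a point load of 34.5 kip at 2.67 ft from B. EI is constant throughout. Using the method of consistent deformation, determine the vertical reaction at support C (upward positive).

R_C = 34.58 kip

Release continuity at B by inserting a hinge; the redundant is the internal moment M_B. The primary structure is two simply-supported spans AB and BC.
Rotations at B on the released spans (each span's end-slope, ×1/EI):
  span AB: point load 166.5 at a = 1.8: Pab(L + a)/(6LEI) = 431.6/EI
  span BC: triangular load, peak 39: 7w₀L³/(360EI) = 24.85/EI
  span BC: point load 34.5 at a = 2.67: Pab(L + b)/(6LEI) = 9.484/EI
  relative rotation θ_0 = (431.6 + 34.33)/EI = 465.9/EI
A unit hogging moment at B produces rotation L₁/(3EI) + L₂/(3EI) = 4.067/EI.
Slope continuity at B: θ_0 = M_B·4.067/EI, so M_B = 465.9/4.067 = 114.6 kip·ft (hogging).
Span BC, ΣM about C: R_B^{BC}·3.2 = 84.84 + 114.6, so R_B^{BC} = 62.32 kip and R_C = 96.9 − 62.32 = 34.58 kip.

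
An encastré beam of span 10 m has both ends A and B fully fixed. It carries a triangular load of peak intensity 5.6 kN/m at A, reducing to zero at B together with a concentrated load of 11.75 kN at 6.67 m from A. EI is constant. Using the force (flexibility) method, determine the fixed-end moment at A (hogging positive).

Release both end moments; the primary structure is a simply-supported span AB with redundants M_A and M_B.
Simple-span end rotations at A and B under the given loads:
  at A: triangular load, peak 5.6: w₀L³/(45EI) = 124.4/EI
  at B: triangular load, peak 5.6: 7w₀L³/(360EI) = 108.9/EI
  at A: point load 11.75 at a = 6.67: Pab(L + b)/(6LEI) = 57.98/EI
  at B: point load 11.75 at a = 6.67: Pab(L + a)/(6LEI) = 72.51/EI
  θ_A0 = 182.4/EI,  θ_B0 = 181.4/EI
Flexibility coefficients: a unit moment at one end gives L/(3EI) there and L/(6EI) at the far end, so f₁₁ = f₂₂ = 3.333/EI and f₁₂ = f₂₁ = 1.667/EI.
Compatibility — zero rotation at each built-in end:
  3.333 M_A + 1.667 M_B = 182.4
  1.667 M_A + 3.333 M_B = 181.4
Solving the pair gives M_A = 36.69 kN·m and M_B = 36.07 kN·m (hogging).

M_A = 36.69 kN·m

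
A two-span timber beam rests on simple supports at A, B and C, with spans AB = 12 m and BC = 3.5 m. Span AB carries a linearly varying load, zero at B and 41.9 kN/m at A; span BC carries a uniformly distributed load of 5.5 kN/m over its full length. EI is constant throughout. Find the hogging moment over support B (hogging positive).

Release continuity at B by inserting a hinge; the redundant is the internal moment M_B. The primary structure is two simply-supported spans AB and BC.
End slopes at the hinge B, treating each span as simply supported:
  span AB: triangular load, peak 41.9: 7w₀L³/(360EI) = 1408/EI
  span BC: UDL 5.5: wL³/(24EI) = 9.826/EI
  relative rotation θ_0 = (1408 + 9.826)/EI = 1418/EI
A unit hogging moment at B produces rotation L₁/(3EI) + L₂/(3EI) = 5.167/EI.
Compatibility: M_B·(L₁+L₂)/(3EI) = θ_0, giving M_B = 274.4 kN·m (hogging).

M_B = 274.4 kN·m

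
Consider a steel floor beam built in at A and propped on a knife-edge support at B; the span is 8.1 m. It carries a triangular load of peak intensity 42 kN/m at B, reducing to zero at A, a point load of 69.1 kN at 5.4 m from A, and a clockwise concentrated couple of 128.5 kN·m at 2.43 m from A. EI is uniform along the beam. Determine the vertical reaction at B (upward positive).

Choose R_B as the redundant. The primary structure is the cantilever fixed at A.
Free-end deflection of the primary structure under the applied loading (downward +):
  triangular load, peak 42 at the free end: 11w₀L⁴/(120EI) = 16573/EI
  point load 69.1 at a = 5.4: Pa²(3L − a)/(6EI) = 6347/EI
  clockwise couple 128.5 at a = 2.43: M₀a(2L − a)/(2EI) = 2150/EI
  δ_0 = 25070/EI
Flexibility coefficient — unit upward force at B: δ_{BB} = L³/(3EI) = 177.1/EI.
Compatibility at B: δ_0 − R_B·δ_{BB} = 0, so R_B = 25070/177.1 = 141.5 kN.

R_B = 141.5 kN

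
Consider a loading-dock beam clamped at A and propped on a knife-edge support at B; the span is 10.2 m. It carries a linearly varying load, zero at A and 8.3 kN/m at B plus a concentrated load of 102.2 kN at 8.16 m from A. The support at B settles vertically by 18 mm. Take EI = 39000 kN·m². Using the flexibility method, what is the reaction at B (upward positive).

R_B = 93.25 kN

Take the reaction at B as the redundant and release it; the primary structure is a cantilever fixed at A.
Primary-structure tip deflection at B by superposition:
  triangular load, peak 8.3 at the free end: 11w₀L⁴/(120EI) = 8236/EI
  point load 102.2 at a = 8.16: Pa²(3L − a)/(6EI) = 25451/EI
  δ_0 = 33686/EI
Flexibility coefficient — unit upward force at B: δ_{BB} = L³/(3EI) = 353.7/EI.
With EI = 39000 kN·m²: δ_0 = 0.86375 m and δ_{BB} = 0.00907 m/kN.
Compatibility — the beam at B must follow the support down by 0.018 m: δ_0 − R_B·δ_{BB} = 0.018, so R_B = (0.86375 − 0.018)/0.00907 = 93.25 kN.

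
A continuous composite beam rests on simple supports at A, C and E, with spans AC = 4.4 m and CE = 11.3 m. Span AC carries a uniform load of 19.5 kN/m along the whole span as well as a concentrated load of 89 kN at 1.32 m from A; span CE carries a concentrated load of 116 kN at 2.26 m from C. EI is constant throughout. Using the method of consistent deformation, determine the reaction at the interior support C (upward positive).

R_C = 214.2 kN

Take M_C as the redundant. Released structure: two simple spans AC and CE with a hinge at C.
Discontinuity in slope at C on the released structure — sum the simple-span end rotations:
  span AC: UDL 19.5: wL³/(24EI) = 69.21/EI
  span AC: point load 89 at a = 1.32: Pab(L + a)/(6LEI) = 78.4/EI
  span CE: point load 116 at a = 2.26: Pab(L + b)/(6LEI) = 711/EI
  relative rotation θ_0 = (147.6 + 711)/EI = 858.6/EI
A unit hogging moment at C produces rotation L₁/(3EI) + L₂/(3EI) = 5.233/EI.
Compatibility: M_C·(L₁+L₂)/(3EI) = θ_0, giving M_C = 164.1 kN·m (hogging).
Span AC, ΣM about A with M_C applied at C: R_C^{AC}·4.4 = 306.2 + 164.1, so R_C^{AC} = 106.9 kN and R_A = 174.8 − 106.9 = 67.91 kN.
Span CE, ΣM about E: R_C^{CE}·11.3 = 1049 + 164.1, so R_C^{CE} = 107.3 kN and R_E = 116 − 107.3 = 8.681 kN.
R_C = 106.9 + 107.3 = 214.2 kN.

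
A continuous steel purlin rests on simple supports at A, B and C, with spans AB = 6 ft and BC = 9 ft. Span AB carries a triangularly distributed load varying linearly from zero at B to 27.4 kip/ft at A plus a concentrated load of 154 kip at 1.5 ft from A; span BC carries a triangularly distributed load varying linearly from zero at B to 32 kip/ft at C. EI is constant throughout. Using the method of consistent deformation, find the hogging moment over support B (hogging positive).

Release continuity at B by inserting a hinge; the redundant is the internal moment M_B. The primary structure is two simply-supported spans AB and BC.
Discontinuity in slope at B on the released structure — sum the simple-span end rotations:
  span AB: triangular load, peak 27.4: 7w₀L³/(360EI) = 115.1/EI
  span AB: point load 154 at a = 1.5: Pab(L + a)/(6LEI) = 216.6/EI
  span BC: triangular load, peak 32: 7w₀L³/(360EI) = 453.6/EI
  relative rotation θ_0 = (331.6 + 453.6)/EI = 785.2/EI
A unit hogging moment at B produces rotation L₁/(3EI) + L₂/(3EI) = 5/EI.
Slope continuity at B: θ_0 = M_B·5/EI, so M_B = 785.2/5 = 157 kip·ft (hogging).

M_B = 157 kip·ft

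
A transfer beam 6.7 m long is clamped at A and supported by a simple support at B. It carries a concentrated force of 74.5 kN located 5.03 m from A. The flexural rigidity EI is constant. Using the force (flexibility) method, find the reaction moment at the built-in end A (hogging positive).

M_A = 58.34 kN·m

Release the roller at B. Primary structure: cantilever fixed at A.
Primary-structure tip deflection at B by superposition:
  point load 74.5 at a = 5.03: Pa²(3L − a)/(6EI) = 4734/EI
Tip deflection under a unit load at B: L³/(3EI) = 100.3/EI.
The prop prevents deflection at B: R_B = δ_0/δ_{BB} = 4734/100.3 = 47.22 kN.
Moment equilibrium about A: M_A = Σ(load moments about A) − R_B·L = 374.7 − 47.22×6.7 = 58.34 kN·m.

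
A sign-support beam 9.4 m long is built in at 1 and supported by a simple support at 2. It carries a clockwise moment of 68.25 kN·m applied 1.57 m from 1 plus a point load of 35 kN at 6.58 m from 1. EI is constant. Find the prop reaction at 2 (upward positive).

R_2 = 23.06 kN

Remove the prop at 2; the released (primary) structure is a cantilever built in at 1.
Primary-structure tip deflection at 2 by superposition:
  clockwise couple 68.25 at a = 1.57: M₀a(2L − a)/(2EI) = 923.1/EI
  point load 35 at a = 6.58: Pa²(3L − a)/(6EI) = 5460/EI
  δ_0 = 6384/EI
Flexibility coefficient — unit upward force at 2: δ_{22} = L³/(3EI) = 276.9/EI.
Compatibility at 2: δ_0 − R_2·δ_{22} = 0, so R_2 = 6384/276.9 = 23.06 kN.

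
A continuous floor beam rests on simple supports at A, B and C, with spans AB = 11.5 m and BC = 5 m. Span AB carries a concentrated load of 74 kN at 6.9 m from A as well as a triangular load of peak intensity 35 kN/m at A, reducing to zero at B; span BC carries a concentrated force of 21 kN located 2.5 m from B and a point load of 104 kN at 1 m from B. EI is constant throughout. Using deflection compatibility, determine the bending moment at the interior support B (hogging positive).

M_B = 330.7 kN·m

Release continuity at B by inserting a hinge; the redundant is the internal moment M_B. The primary structure is two simply-supported spans AB and BC.
Rotations at B on the released spans (each span's end-slope, ×1/EI):
  span AB: point load 74 at a = 6.9: Pab(L + a)/(6LEI) = 626.3/EI
  span AB: triangular load, peak 35: 7w₀L³/(360EI) = 1035/EI
  span BC: point load 21 at a = 2.5: Pab(L + b)/(6LEI) = 32.81/EI
  span BC: point load 104 at a = 1: Pab(L + b)/(6LEI) = 124.8/EI
  relative rotation θ_0 = (1661 + 157.6)/EI = 1819/EI
A unit hogging moment at B produces rotation L₁/(3EI) + L₂/(3EI) = 5.5/EI.
Compatibility: M_B·(L₁+L₂)/(3EI) = θ_0, giving M_B = 330.7 kN·m (hogging).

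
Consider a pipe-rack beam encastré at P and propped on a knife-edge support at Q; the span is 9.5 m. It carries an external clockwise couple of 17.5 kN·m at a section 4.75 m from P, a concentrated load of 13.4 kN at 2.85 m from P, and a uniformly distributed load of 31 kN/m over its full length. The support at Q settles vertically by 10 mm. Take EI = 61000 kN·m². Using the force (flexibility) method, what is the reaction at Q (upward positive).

R_Q = 112 kN

Release the roller at Q. Primary structure: cantilever fixed at P.
Deflection at Q on the released cantilever, summing each load's contribution:
  clockwise couple 17.5 at a = 4.75: M₀a(2L − a)/(2EI) = 592.3/EI
  point load 13.4 at a = 2.85: Pa²(3L − a)/(6EI) = 465.3/EI
  UDL 31: wL⁴/(8EI) = 31562/EI
  δ_0 = 32620/EI
Tip deflection under a unit load at Q: L³/(3EI) = 285.8/EI.
With EI = 61000 kN·m²: δ_0 = 0.53475 m and δ_{QQ} = 0.004685 m/kN.
Compatibility — the beam at Q must follow the support down by 0.01 m: δ_0 − R_Q·δ_{QQ} = 0.01, so R_Q = (0.53475 − 0.01)/0.004685 = 112 kN.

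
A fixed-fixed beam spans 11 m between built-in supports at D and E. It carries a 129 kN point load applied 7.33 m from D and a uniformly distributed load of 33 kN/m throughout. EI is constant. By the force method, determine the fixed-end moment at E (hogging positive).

Release both end moments; the primary structure is a simply-supported span DE with redundants M_D and M_E.
On the primary (simply-supported) span, the end slopes from the loading are:
  at D: point load 129 at a = 7.33: Pab(L + b)/(6LEI) = 771.3/EI
  at E: point load 129 at a = 7.33: Pab(L + a)/(6LEI) = 963.8/EI
  at D: UDL 33: wL³/(24EI) = 1830/EI
  at E: UDL 33: wL³/(24EI) = 1830/EI
  θ_D0 = 2601/EI,  θ_E0 = 2794/EI
Flexibility coefficients: a unit moment at one end gives L/(3EI) there and L/(6EI) at the far end, so f₁₁ = f₂₂ = 3.667/EI and f₁₂ = f₂₁ = 1.833/EI.
Compatibility — zero rotation at each built-in end:
  3.667 M_D + 1.833 M_E = 2601
  1.833 M_D + 3.667 M_E = 2794
Solving the pair gives M_D = 438 kN·m and M_E = 543 kN·m (hogging).

M_E = 543 kN·m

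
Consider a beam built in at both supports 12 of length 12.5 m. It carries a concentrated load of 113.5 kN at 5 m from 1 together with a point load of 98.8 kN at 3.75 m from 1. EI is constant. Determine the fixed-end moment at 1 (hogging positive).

Release both end moments; the primary structure is a simply-supported span 12 with redundants M_1 and M_2.
Simple-span end rotations at 1 and 2 under the given loads:
  at 1: point load 113.5 at a = 5: Pab(L + b)/(6LEI) = 1135/EI
  at 2: point load 113.5 at a = 5: Pab(L + a)/(6LEI) = 993.1/EI
  at 1: point load 98.8 at a = 3.75: Pab(L + b)/(6LEI) = 918.5/EI
  at 2: point load 98.8 at a = 3.75: Pab(L + a)/(6LEI) = 702.4/EI
  θ_10 = 2054/EI,  θ_20 = 1696/EI
Flexibility coefficients: a unit moment at one end gives L/(3EI) there and L/(6EI) at the far end, so f₁₁ = f₂₂ = 4.167/EI and f₁₂ = f₂₁ = 2.083/EI.
Compatibility — zero rotation at each built-in end:
  4.167 M_1 + 2.083 M_2 = 2054
  2.083 M_1 + 4.167 M_2 = 1696
Solving the pair gives M_1 = 385.8 kN·m and M_2 = 214 kN·m (hogging).

M_1 = 385.8 kN·m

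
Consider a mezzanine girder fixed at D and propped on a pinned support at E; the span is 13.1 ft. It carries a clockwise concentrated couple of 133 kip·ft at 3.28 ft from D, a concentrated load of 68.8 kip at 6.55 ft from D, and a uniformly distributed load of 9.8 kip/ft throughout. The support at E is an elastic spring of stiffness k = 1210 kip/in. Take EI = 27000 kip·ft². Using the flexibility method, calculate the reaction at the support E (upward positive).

Choose R_E as the redundant. The primary structure is the cantilever fixed at D.
Deflection at E on the released cantilever, summing each load's contribution:
  clockwise couple 133 at a = 3.28: M₀a(2L − a)/(2EI) = 4999/EI
  point load 68.8 at a = 6.55: Pa²(3L − a)/(6EI) = 16111/EI
  UDL 9.8: wL⁴/(8EI) = 36076/EI
  δ_0 = 57187/EI
Flexibility coefficient — unit upward force at E: δ_{EE} = L³/(3EI) = 749.4/EI.
With EI = 27000 kip·ft²: δ_0 = 2.118 ft and δ_{EE} = 0.027754 ft/kip.
Compatibility — the spring shortens by R_E/k under the reaction it provides: δ_0 − R_E·δ_{EE} = R_E/k. With 1/k = 1/(1210×12) ft/kip = 0.000069 ft/kip, R_E = δ_0 / (δ_{EE} + 1/k) = 2.118 / (0.027754 + 0.000069) = 76.13 kip.

R_E = 76.13 kip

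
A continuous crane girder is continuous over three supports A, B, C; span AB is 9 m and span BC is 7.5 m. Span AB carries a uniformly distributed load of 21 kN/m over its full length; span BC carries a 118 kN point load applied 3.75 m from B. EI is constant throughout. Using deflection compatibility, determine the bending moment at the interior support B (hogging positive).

M_B = 191.4 kN·m

Insert a hinge at B; M_B is the redundant, and each span becomes simply supported.
Rotations at B on the released spans (each span's end-slope, ×1/EI):
  span AB: UDL 21: wL³/(24EI) = 637.9/EI
  span BC: point load 118 at a = 3.75: Pab(L + b)/(6LEI) = 414.8/EI
  relative rotation θ_0 = (637.9 + 414.8)/EI = 1053/EI
A unit hogging moment at B produces rotation L₁/(3EI) + L₂/(3EI) = 5.5/EI.
Compatibility: M_B·(L₁+L₂)/(3EI) = θ_0, giving M_B = 191.4 kN·m (hogging).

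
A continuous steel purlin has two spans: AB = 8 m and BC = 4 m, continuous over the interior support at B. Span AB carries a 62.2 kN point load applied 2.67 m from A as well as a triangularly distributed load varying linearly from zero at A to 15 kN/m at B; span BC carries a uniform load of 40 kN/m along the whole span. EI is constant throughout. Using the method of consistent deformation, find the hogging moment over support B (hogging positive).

M_B = 118.5 kN·m

Take M_B as the redundant. Released structure: two simple spans AB and BC with a hinge at B.
End slopes at the hinge B, treating each span as simply supported:
  span AB: point load 62.2 at a = 2.67: Pab(L + a)/(6LEI) = 196.8/EI
  span AB: triangular load, peak 15: w₀L³/(45EI) = 170.7/EI
  span BC: UDL 40: wL³/(24EI) = 106.7/EI
  relative rotation θ_0 = (367.4 + 106.7)/EI = 474.1/EI
A unit hogging moment at B produces rotation L₁/(3EI) + L₂/(3EI) = 4/EI.
Compatibility: M_B·(L₁+L₂)/(3EI) = θ_0, giving M_B = 118.5 kN·m (hogging).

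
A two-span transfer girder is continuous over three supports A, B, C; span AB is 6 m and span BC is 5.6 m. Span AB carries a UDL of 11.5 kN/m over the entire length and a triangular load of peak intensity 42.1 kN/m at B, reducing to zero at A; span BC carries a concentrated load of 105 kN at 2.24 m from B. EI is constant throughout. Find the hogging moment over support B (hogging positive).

Take M_B as the redundant. Released structure: two simple spans AB and BC with a hinge at B.
Rotations at B on the released spans (each span's end-slope, ×1/EI):
  span AB: UDL 11.5: wL³/(24EI) = 103.5/EI
  span AB: triangular load, peak 42.1: w₀L³/(45EI) = 202.1/EI
  span BC: point load 105 at a = 2.24: Pab(L + b)/(6LEI) = 210.7/EI
  relative rotation θ_0 = (305.6 + 210.7)/EI = 516.3/EI
A unit hogging moment at B produces rotation L₁/(3EI) + L₂/(3EI) = 3.867/EI.
Compatibility: M_B·(L₁+L₂)/(3EI) = θ_0, giving M_B = 133.5 kN·m (hogging).

M_B = 133.5 kN·m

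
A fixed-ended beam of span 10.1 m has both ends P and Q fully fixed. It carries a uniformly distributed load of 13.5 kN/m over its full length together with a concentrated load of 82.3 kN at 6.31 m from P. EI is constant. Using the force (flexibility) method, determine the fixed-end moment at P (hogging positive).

M_P = 187.9 kN·m

Take the two fixed-end moments M_P, M_Q as redundants; the released structure is the simple span PQ.
On the primary (simply-supported) span, the end slopes from the loading are:
  at P: UDL 13.5: wL³/(24EI) = 579.5/EI
  at Q: UDL 13.5: wL³/(24EI) = 579.5/EI
  at P: point load 82.3 at a = 6.31: Pab(L + b)/(6LEI) = 451.1/EI
  at Q: point load 82.3 at a = 6.31: Pab(L + a)/(6LEI) = 533/EI
  θ_P0 = 1031/EI,  θ_Q0 = 1113/EI
Flexibility coefficients: a unit moment at one end gives L/(3EI) there and L/(6EI) at the far end, so f₁₁ = f₂₂ = 3.367/EI and f₁₂ = f₂₁ = 1.683/EI.
Compatibility — zero rotation at each built-in end:
  3.367 M_P + 1.683 M_Q = 1031
  1.683 M_P + 3.367 M_Q = 1113
Solving the pair gives M_P = 187.9 kN·m and M_Q = 236.5 kN·m (hogging).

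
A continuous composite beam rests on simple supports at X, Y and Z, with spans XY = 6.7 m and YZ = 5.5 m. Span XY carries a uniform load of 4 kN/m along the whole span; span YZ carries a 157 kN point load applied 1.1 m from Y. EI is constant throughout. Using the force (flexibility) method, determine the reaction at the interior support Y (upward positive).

R_Y = 161.6 kN

Release continuity at Y by inserting a hinge; the redundant is the internal moment M_Y. The primary structure is two simply-supported spans XY and YZ.
End slopes at the hinge Y, treating each span as simply supported:
  span XY: UDL 4: wL³/(24EI) = 50.13/EI
  span YZ: point load 157 at a = 1.1: Pab(L + b)/(6LEI) = 228/EI
  relative rotation θ_0 = (50.13 + 228)/EI = 278.1/EI
A unit hogging moment at Y produces rotation L₁/(3EI) + L₂/(3EI) = 4.067/EI.
Slope continuity at Y: θ_0 = M_Y·4.067/EI, so M_Y = 278.1/4.067 = 68.38 kN·m (hogging).
Span XY, ΣM about X with M_Y applied at Y: R_Y^{XY}·6.7 = 89.78 + 68.38, so R_Y^{XY} = 23.61 kN and R_X = 26.8 − 23.61 = 3.194 kN.
Span YZ, ΣM about Z: R_Y^{YZ}·5.5 = 690.8 + 68.38, so R_Y^{YZ} = 138 kN and R_Z = 157 − 138 = 18.97 kN.
R_Y = 23.61 + 138 = 161.6 kN.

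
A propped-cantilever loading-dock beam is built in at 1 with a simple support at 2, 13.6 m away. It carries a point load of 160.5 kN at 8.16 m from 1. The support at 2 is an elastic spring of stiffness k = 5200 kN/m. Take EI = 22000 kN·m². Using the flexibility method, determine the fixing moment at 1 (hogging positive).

M_1 = 371.4 kN·m

Choose R_2 as the redundant. The primary structure is the cantilever fixed at 1.
Downward deflection at the released point 2 due to the loads:
  point load 160.5 at a = 8.16: Pa²(3L − a)/(6EI) = 58137/EI
Tip deflection under a unit load at 2: L³/(3EI) = 838.5/EI.
With EI = 22000 kN·m²: δ_0 = 2.6426 m and δ_{22} = 0.038113 m/kN.
Compatibility — the spring shortens by R_2/k under the reaction it provides: δ_0 − R_2·δ_{22} = R_2/k. With 1/k = 0.000192 m/kN, R_2 = δ_0 / (δ_{22} + 1/k) = 2.6426 / (0.038113 + 0.000192) = 68.99 kN.
Moment equilibrium about 1: M_1 = Σ(load moments about 1) − R_2·L = 1310 − 68.99×13.6 = 371.4 kN·m.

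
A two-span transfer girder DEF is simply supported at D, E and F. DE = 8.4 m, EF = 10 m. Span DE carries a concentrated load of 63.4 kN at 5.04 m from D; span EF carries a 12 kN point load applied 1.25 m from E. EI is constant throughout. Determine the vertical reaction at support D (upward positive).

Take M_E as the redundant. Released structure: two simple spans DE and EF with a hinge at E.
Rotations at E on the released spans (each span's end-slope, ×1/EI):
  span DE: point load 63.4 at a = 5.04: Pab(L + a)/(6LEI) = 286.3/EI
  span EF: point load 12 at a = 1.25: Pab(L + b)/(6LEI) = 41.02/EI
  relative rotation θ_0 = (286.3 + 41.02)/EI = 327.3/EI
A unit hogging moment at E produces rotation L₁/(3EI) + L₂/(3EI) = 6.133/EI.
Slope continuity at E: θ_0 = M_E·6.133/EI, so M_E = 327.3/6.133 = 53.37 kN·m (hogging).
Span DE, ΣM about D with M_E applied at E: R_E^{DE}·8.4 = 319.5 + 53.37, so R_E^{DE} = 44.39 kN and R_D = 63.4 − 44.39 = 19.01 kN.

R_D = 19.01 kN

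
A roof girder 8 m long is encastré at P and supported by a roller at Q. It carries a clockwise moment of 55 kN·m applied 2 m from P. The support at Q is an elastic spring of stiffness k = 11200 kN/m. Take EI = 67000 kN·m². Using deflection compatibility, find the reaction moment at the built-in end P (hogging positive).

M_P = 20.13 kN·m

Release the roller at Q. Primary structure: cantilever fixed at P.
Deflection at Q on the released cantilever, summing each load's contribution:
  clockwise couple 55 at a = 2: M₀a(2L − a)/(2EI) = 770/EI
Flexibility coefficient — unit upward force at Q: δ_{QQ} = L³/(3EI) = 170.7/EI.
With EI = 67000 kN·m²: δ_0 = 0.011493 m and δ_{QQ} = 0.002547 m/kN.
Compatibility — the spring shortens by R_Q/k under the reaction it provides: δ_0 − R_Q·δ_{QQ} = R_Q/k. With 1/k = 0.000089 m/kN, R_Q = δ_0 / (δ_{QQ} + 1/k) = 0.011493 / (0.002547 + 0.000089) = 4.359 kN.
Moment equilibrium about P: M_P = Σ(load moments about P) − R_Q·L = 55 − 4.359×8 = 20.13 kN·m.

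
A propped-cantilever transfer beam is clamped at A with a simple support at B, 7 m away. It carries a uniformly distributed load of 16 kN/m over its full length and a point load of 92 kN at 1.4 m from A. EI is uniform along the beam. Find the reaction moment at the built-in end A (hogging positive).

Choose R_B as the redundant. The primary structure is the cantilever fixed at A.
Free-end deflection of the primary structure under the applied loading (downward +):
  UDL 16: wL⁴/(8EI) = 4802/EI
  point load 92 at a = 1.4: Pa²(3L − a)/(6EI) = 589/EI
  δ_0 = 5391/EI
Flexibility coefficient — unit upward force at B: δ_{BB} = L³/(3EI) = 114.3/EI.
The prop prevents deflection at B: R_B = δ_0/δ_{BB} = 5391/114.3 = 47.15 kN.
Moment equilibrium about A: M_A = Σ(load moments about A) − R_B·L = 520.8 − 47.15×7 = 190.7 kN·m.

M_A = 190.7 kN·m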